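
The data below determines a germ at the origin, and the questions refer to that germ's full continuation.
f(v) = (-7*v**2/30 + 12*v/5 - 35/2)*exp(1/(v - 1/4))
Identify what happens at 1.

There is no denominator, hence no pole anywhere.
The essential point of exp(1/(v - (1/4))) is 1/4, not 1.
So the germ continues analytically to 1.

The point is a regular point.


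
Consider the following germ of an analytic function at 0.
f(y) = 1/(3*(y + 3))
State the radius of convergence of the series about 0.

The radius of convergence is 3.

Denominator factor (y + 3): pole of order 1 at -3, modulus 3.
The radius of convergence is the smallest modulus among the singular points: 3.


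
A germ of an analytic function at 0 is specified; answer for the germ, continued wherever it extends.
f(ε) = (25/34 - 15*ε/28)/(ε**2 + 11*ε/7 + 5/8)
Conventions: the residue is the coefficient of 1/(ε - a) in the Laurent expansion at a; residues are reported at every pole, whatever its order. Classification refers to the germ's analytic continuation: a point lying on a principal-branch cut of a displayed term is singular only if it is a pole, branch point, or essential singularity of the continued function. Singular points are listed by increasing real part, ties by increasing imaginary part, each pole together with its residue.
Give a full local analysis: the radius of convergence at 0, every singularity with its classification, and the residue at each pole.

Denominator factor (ε**2 + 11*ε/7 + 5/8): discriminant -3/98, complex-conjugate roots (-11/14) + ((1/28)*sqrt(6))*i and (-11/14) - ((1/28)*sqrt(6))*i; poles of order 1, moduli (1/4)*sqrt(10) and (1/4)*sqrt(10).
The radius of convergence is the smallest modulus among the singular points: (1/4)*sqrt(10).
The factor ε**2 + 11*ε/7 + 5/8 splits as (ε - a)(ε - a') with a = (-11/14) - ((1/28)*sqrt(6))*i, a' = (-11/14) + ((1/28)*sqrt(6))*i. At the order-1 pole a set g(ε) = (ε - a)*f(ε) = [25/34 - 15*ε/28] / (ε - a').
Simple pole: residue = g(a) at a = (-11/14) - ((1/28)*sqrt(6))*i, which is (-15/56) + ((7705/2856)*sqrt(6))*i.
The factor ε**2 + 11*ε/7 + 5/8 splits as (ε - a)(ε - a') with a = (-11/14) + ((1/28)*sqrt(6))*i, a' = (-11/14) - ((1/28)*sqrt(6))*i. At the order-1 pole a set g(ε) = (ε - a)*f(ε) = [25/34 - 15*ε/28] / (ε - a').
Simple pole: residue = g(a) at a = (-11/14) + ((1/28)*sqrt(6))*i, which is (-15/56) - ((7705/2856)*sqrt(6))*i.
List the singular points by increasing real part (a conjugate pair: the negative imaginary part first).

Radius of convergence at 0: (1/4)*sqrt(10).
At (-11/14) - ((1/28)*sqrt(6))*i: a pole of order 1; residue (-15/56) + ((7705/2856)*sqrt(6))*i.
At (-11/14) + ((1/28)*sqrt(6))*i: a pole of order 1; residue (-15/56) - ((7705/2856)*sqrt(6))*i.


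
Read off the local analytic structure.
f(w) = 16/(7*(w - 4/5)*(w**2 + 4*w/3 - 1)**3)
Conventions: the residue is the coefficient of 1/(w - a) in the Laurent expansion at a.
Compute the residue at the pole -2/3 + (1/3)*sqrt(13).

The residue is -3375000/1042139 - (2121004710/2289579383)*sqrt(13).

The factor w**2 + 4*w/3 - 1 splits as (w - a)(w - a') with a = -2/3 + (1/3)*sqrt(13), a' = -2/3 - (1/3)*sqrt(13). At the order-3 pole a set g(w) = (w - a)^3*f(w) = [16/(7*(w - 4/5))] / (w - a')^3.
Order-3 pole: residue = g''(a)/2; g''(-2/3 + (1/3)*sqrt(13)) = -6750000/1042139 - (4242009420/2289579383)*sqrt(13), so the residue is -3375000/1042139 - (2121004710/2289579383)*sqrt(13).


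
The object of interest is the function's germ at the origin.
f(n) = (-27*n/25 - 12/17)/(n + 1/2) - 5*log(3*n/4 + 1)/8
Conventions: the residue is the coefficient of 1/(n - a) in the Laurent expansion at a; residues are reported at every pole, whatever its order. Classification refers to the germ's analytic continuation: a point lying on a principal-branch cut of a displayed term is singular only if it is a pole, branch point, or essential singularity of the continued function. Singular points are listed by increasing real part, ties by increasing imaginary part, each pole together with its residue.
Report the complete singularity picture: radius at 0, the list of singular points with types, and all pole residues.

Denominator factor (n + 1/2): pole of order 1 at -1/2, modulus 1/2.
Branch term (-5/8)*log(1 - n/(-4/3)): its argument vanishes at n = -4/3, a logarithmic branch point, modulus 4/3.
The radius of convergence is the smallest modulus among the singular points: 1/2.
The branch term is analytic at -1/2 and contributes nothing to the residue; only the rational part matters.
At the order-1 pole -1/2 set g(n) = (n - (-1/2))*(rational part) = -27*n/25 - 12/17.
Simple pole: residue = g(a) at a = -1/2, which is -141/850.
List the singular points by increasing real part (a conjugate pair: the negative imaginary part first).

Radius of convergence at 0: 1/2.
At -4/3: a logarithmic branch point.
At -1/2: a pole of order 1; residue -141/850.


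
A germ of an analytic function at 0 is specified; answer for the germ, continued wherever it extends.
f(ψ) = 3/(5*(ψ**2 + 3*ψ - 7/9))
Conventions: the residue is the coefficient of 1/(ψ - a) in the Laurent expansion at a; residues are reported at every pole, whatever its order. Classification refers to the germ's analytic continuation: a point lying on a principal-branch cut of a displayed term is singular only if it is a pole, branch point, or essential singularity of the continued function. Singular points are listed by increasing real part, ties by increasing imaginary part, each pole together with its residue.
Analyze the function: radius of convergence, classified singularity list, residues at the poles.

Radius of convergence at 0: -3/2 + (1/6)*sqrt(109).
At -3/2 - (1/6)*sqrt(109): a pole of order 1; residue -(9/545)*sqrt(109).
At -3/2 + (1/6)*sqrt(109): a pole of order 1; residue (9/545)*sqrt(109).

Denominator factor (ψ**2 + 3*ψ - 7/9): discriminant 109/9, real irrational roots -3/2 + (1/6)*sqrt(109) and -3/2 - (1/6)*sqrt(109); poles of order 1, moduli -3/2 + (1/6)*sqrt(109) and 3/2 + (1/6)*sqrt(109).
The radius of convergence is the smallest modulus among the singular points: -3/2 + (1/6)*sqrt(109).
The factor ψ**2 + 3*ψ - 7/9 splits as (ψ - a)(ψ - a') with a = -3/2 - (1/6)*sqrt(109), a' = -3/2 + (1/6)*sqrt(109). At the order-1 pole a set g(ψ) = (ψ - a)*f(ψ) = [3/5] / (ψ - a').
Simple pole: residue = g(a) at a = -3/2 - (1/6)*sqrt(109), which is -(9/545)*sqrt(109).
The factor ψ**2 + 3*ψ - 7/9 splits as (ψ - a)(ψ - a') with a = -3/2 + (1/6)*sqrt(109), a' = -3/2 - (1/6)*sqrt(109). At the order-1 pole a set g(ψ) = (ψ - a)*f(ψ) = [3/5] / (ψ - a').
Simple pole: residue = g(a) at a = -3/2 + (1/6)*sqrt(109), which is (9/545)*sqrt(109).
List the singular points by increasing real part (a conjugate pair: the negative imaginary part first).


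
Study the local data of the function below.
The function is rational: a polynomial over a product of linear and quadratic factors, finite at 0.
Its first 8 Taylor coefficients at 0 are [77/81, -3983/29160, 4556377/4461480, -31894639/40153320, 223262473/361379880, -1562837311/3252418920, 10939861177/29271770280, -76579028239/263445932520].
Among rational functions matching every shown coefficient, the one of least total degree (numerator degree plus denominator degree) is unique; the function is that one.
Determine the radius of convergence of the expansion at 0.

No rational of total degree below 3 reproduces all 8 coefficients; solving the [2/1] Pade equations on them gives f(u) = (20*u**2/17 + 31*u/40 + 11/9)/(u + 9/7), whose expansion matches every shown term.
Denominator factor (u + 9/7): pole of order 1 at -9/7, modulus 9/7.
The radius of convergence is the smallest modulus among the singular points: 9/7.

The radius of convergence is 9/7.


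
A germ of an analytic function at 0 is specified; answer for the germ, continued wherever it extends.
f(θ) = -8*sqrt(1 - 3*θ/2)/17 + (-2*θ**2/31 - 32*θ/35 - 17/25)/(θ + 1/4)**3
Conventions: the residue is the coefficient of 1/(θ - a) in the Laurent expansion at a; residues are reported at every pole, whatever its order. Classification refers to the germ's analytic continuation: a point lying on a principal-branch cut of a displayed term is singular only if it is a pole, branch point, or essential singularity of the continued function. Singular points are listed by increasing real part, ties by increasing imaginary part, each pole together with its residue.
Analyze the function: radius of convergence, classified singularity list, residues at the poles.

Denominator factor (θ + 1/4)^3: pole of order 3 at -1/4, modulus 1/4.
Branch term (-8/17)*sqrt(1 - θ/(2/3)): its argument vanishes at θ = 2/3, a square-root branch point, modulus 2/3.
The radius of convergence is the smallest modulus among the singular points: 1/4.
The branch term is analytic at -1/4 and contributes nothing to the residue; only the rational part matters.
At the order-3 pole -1/4 set g(θ) = (θ - (-1/4))^3*(rational part) = -2*θ**2/31 - 32*θ/35 - 17/25.
Order-3 pole: residue = g''(a)/2; g''(-1/4) = -4/31, so the residue is -2/31.
List the singular points by increasing real part (a conjugate pair: the negative imaginary part first).

Radius of convergence at 0: 1/4.
At -1/4: a pole of order 3; residue -2/31.
At 2/3: an algebraic (square-root) branch point.


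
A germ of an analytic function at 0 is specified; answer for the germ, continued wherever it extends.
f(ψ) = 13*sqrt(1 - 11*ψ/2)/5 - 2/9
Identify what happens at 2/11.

The term (13/5)*sqrt(1 - ψ/(2/11)) has argument 1 - 2/11/(2/11) = 0 at 2/11: a square-root (algebraic, two-sheeted) branch point; the remaining terms are analytic or single-valued there.

The point is an algebraic (square-root) branch point.


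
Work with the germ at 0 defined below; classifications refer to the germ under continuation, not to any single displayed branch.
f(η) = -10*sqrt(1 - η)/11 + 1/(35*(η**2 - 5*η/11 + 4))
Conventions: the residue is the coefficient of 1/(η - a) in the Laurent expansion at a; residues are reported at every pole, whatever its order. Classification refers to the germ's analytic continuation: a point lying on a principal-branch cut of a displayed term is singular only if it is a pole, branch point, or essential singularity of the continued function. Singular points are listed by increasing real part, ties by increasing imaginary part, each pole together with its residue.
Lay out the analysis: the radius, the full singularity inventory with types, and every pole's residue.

Radius of convergence at 0: 1.
At (5/22) - ((7/22)*sqrt(39))*i: a pole of order 1; residue ((11/9555)*sqrt(39))*i.
At (5/22) + ((7/22)*sqrt(39))*i: a pole of order 1; residue -((11/9555)*sqrt(39))*i.
At 1: an algebraic (square-root) branch point.

Denominator factor (η**2 - 5*η/11 + 4): discriminant -1911/121, complex-conjugate roots (5/22) + ((7/22)*sqrt(39))*i and (5/22) - ((7/22)*sqrt(39))*i; poles of order 1, moduli 2 and 2.
Branch term (-10/11)*sqrt(1 - η/(1)): its argument vanishes at η = 1, a square-root branch point, modulus 1.
The radius of convergence is the smallest modulus among the singular points: 1.
The branch term is analytic at (5/22) - ((7/22)*sqrt(39))*i and contributes nothing to the residue; only the rational part matters.
The factor η**2 - 5*η/11 + 4 splits as (η - a)(η - a') with a = (5/22) - ((7/22)*sqrt(39))*i, a' = (5/22) + ((7/22)*sqrt(39))*i. At the order-1 pole a set g(η) = (η - a)*(rational part) = [1/35] / (η - a').
Simple pole: residue = g(a) at a = (5/22) - ((7/22)*sqrt(39))*i, which is ((11/9555)*sqrt(39))*i.
The branch term is analytic at (5/22) + ((7/22)*sqrt(39))*i and contributes nothing to the residue; only the rational part matters.
The factor η**2 - 5*η/11 + 4 splits as (η - a)(η - a') with a = (5/22) + ((7/22)*sqrt(39))*i, a' = (5/22) - ((7/22)*sqrt(39))*i. At the order-1 pole a set g(η) = (η - a)*(rational part) = [1/35] / (η - a').
Simple pole: residue = g(a) at a = (5/22) + ((7/22)*sqrt(39))*i, which is -((11/9555)*sqrt(39))*i.
List the singular points by increasing real part (a conjugate pair: the negative imaginary part first).


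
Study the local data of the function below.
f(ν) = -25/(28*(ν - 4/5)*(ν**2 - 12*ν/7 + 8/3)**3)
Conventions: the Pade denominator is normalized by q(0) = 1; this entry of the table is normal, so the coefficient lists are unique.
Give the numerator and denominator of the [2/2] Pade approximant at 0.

The Pade approximant has numerator coefficients [3375/57344, 817787745/8737046528, 13256807895/244637302784]; denominator coefficients [1, -12099301/7618100, 34194417/53326700].

Taylor coefficients needed (expand at 0): a_0 = 3375/57344, a_1 = 300375/1605632, a_2 = 14097375/44957696, a_3 = 475912125/1258815488, a_4 = 14076993375/35246833664.
Write the denominator as Q(ν) = 1 + q1*ν + q2*ν^2. Requiring Q*f - P = O(ν^5) with deg P <= 2 kills the coefficients of ν^3..ν^4 in Q*f:
  ν^3: a_3 + q1*a_2 + q2*a_1 = 0, i.e. 475912125/1258815488 + (14097375/44957696)*q1 + (300375/1605632)*q2 = 0.
  ν^4: a_4 + q1*a_3 + q2*a_2 = 0, i.e. 14076993375/35246833664 + (475912125/1258815488)*q1 + (14097375/44957696)*q2 = 0.
Solving this linear system: q1 = -12099301/7618100, q2 = 34194417/53326700.
The numerator is Q*f truncated at degree 2: P0 = a_0 = 3375/57344; P1 = a_1 + q1*a_0 = 817787745/8737046528; P2 = a_2 + q1*a_1 + q2*a_0 = 13256807895/244637302784.


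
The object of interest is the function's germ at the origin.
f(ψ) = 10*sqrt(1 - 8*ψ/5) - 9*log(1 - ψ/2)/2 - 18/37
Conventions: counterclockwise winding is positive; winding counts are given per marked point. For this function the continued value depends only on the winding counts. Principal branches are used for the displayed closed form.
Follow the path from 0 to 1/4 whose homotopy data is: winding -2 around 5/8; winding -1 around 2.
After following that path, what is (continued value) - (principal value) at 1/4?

The rational part is single-valued and drops out of the difference; each branch term changes only by its own monodromy.
(10)*sqrt(1 - ψ/(5/8)): winding -2 is even, the square root returns to the same sheet, contribution 0.
(-9/2)*log(1 - ψ/(2)): each positive loop around 2 adds 2*pi*i to the log, so winding -1 contributes (-9/2)*(-1)*2*pi*i = (9)*pi*i.
Summing the contributions at ψ = 1/4 gives (9)*pi*i.

Continued minus principal equals (9)*pi*i.


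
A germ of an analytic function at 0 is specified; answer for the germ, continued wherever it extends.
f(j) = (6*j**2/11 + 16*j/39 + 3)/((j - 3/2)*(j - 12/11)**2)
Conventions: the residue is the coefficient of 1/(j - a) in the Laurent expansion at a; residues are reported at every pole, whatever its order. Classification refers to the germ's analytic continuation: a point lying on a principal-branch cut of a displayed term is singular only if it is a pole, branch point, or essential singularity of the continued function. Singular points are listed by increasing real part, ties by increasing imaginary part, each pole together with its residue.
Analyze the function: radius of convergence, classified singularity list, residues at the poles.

Radius of convergence at 0: 12/11.
At 12/11: a pole of order 2; residue -328852/11583.
At 3/2: a pole of order 1; residue 30470/1053.

Denominator factor (j - 3/2): pole of order 1 at 3/2, modulus 3/2.
Denominator factor (j - 12/11)^2: pole of order 2 at 12/11, modulus 12/11.
The radius of convergence is the smallest modulus among the singular points: 12/11.
At the order-2 pole 12/11 set g(j) = (j - (12/11))^2*f(j) = (6*j**2/11 + 16*j/39 + 3)/(j - 3/2).
Order-2 pole: residue = g'(a); g'(12/11) = -328852/11583, so the residue is -328852/11583.
At the order-1 pole 3/2 set g(j) = (j - (3/2))*f(j) = (6*j**2/11 + 16*j/39 + 3)/(j - 12/11)**2.
Simple pole: residue = g(a) at a = 3/2, which is 30470/1053.
List the singular points by increasing real part (a conjugate pair: the negative imaginary part first).


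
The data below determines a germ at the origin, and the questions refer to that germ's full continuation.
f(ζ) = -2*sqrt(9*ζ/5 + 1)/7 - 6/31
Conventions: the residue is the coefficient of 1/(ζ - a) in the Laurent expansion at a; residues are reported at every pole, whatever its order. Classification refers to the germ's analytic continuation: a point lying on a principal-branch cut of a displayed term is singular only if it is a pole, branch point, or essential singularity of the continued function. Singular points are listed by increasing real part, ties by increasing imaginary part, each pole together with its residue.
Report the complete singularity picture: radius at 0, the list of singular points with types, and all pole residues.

Radius of convergence at 0: 5/9.
At -5/9: an algebraic (square-root) branch point.

Branch term (-2/7)*sqrt(1 - ζ/(-5/9)): its argument vanishes at ζ = -5/9, a square-root branch point, modulus 5/9.
The radius of convergence is the smallest modulus among the singular points: 5/9.


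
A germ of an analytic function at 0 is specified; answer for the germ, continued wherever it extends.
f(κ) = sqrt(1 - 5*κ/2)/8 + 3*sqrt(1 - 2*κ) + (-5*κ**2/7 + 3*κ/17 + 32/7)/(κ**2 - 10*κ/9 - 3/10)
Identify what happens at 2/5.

The point is an algebraic (square-root) branch point.

The term (1/8)*sqrt(1 - κ/(2/5)) has argument 1 - 2/5/(2/5) = 0 at 2/5: a square-root (algebraic, two-sheeted) branch point; the remaining terms are analytic or single-valued there.


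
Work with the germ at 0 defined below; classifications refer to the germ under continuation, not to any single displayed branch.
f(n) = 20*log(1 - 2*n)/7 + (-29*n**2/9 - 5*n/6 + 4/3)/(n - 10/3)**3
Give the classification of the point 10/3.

The denominator factor n - 10/3 vanishes at 10/3 and appears to the power 3; the numerator there equals -3017/81, nonzero, and no other factor vanishes.
The branch terms are analytic at this point.
Hence a pole whose order is the multiplicity, 3.

The point is a pole of order 3.


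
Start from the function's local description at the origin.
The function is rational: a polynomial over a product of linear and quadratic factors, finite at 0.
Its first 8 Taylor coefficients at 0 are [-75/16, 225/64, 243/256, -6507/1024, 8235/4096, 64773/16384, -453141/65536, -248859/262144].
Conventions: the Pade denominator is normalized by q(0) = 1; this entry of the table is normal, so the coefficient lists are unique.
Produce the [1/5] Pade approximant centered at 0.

The Pade approximant has numerator coefficients [-75/16, 7347/3016]; denominator coefficients [1, 8683/37700, 28293/75400, -242118/235625, -1089531/1885000, -9805779/47125000].

Taylor coefficients needed (read off): a_0 = -75/16, a_1 = 225/64, a_2 = 243/256, a_3 = -6507/1024, a_4 = 8235/4096, a_5 = 64773/16384, a_6 = -453141/65536.
Write the denominator as Q(u) = 1 + q1*u + q2*u^2 + q3*u^3 + q4*u^4 + q5*u^5. Requiring Q*f - P = O(u^7) with deg P <= 1 kills the coefficients of u^2..u^6 in Q*f:
  u^2: a_2 + q1*a_1 + q2*a_0 = 0, i.e. 243/256 + (225/64)*q1 + (-75/16)*q2 = 0.
  u^3: a_3 + q1*a_2 + q2*a_1 + q3*a_0 = 0, i.e. -6507/1024 + (243/256)*q1 + (225/64)*q2 + (-75/16)*q3 = 0.
  u^4: a_4 + q1*a_3 + q2*a_2 + q3*a_1 + q4*a_0 = 0, i.e. 8235/4096 + (-6507/1024)*q1 + (243/256)*q2 + (225/64)*q3 + (-75/16)*q4 = 0.
  u^5: a_5 + q1*a_4 + q2*a_3 + q3*a_2 + q4*a_1 + q5*a_0 = 0, i.e. 64773/16384 + (8235/4096)*q1 + (-6507/1024)*q2 + (243/256)*q3 + (225/64)*q4 + (-75/16)*q5 = 0.
  u^6: a_6 + q1*a_5 + q2*a_4 + q3*a_3 + q4*a_2 + q5*a_1 = 0, i.e. -453141/65536 + (64773/16384)*q1 + (8235/4096)*q2 + (-6507/1024)*q3 + (243/256)*q4 + (225/64)*q5 = 0.
Solving this linear system: q1 = 8683/37700, q2 = 28293/75400, q3 = -242118/235625, q4 = -1089531/1885000, q5 = -9805779/47125000.
The numerator is Q*f truncated at degree 1: P0 = a_0 = -75/16; P1 = a_1 + q1*a_0 = 7347/3016.


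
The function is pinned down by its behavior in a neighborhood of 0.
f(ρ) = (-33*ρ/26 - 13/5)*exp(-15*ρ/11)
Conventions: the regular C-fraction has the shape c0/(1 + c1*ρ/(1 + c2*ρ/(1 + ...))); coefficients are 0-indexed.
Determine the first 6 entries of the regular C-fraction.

The regular C-fraction coefficients are [-13/5, 3255/3718, -462975/806806, 3253081/14734951, -121070159/2614129694, -161337713190/118134905053].

Taylor coefficients (expand at 0): a_0 = -13/5, a_1 = 651/286, a_2 = -1080/1573, a_3 = -5625/69212, a_4 = 246375/1522664, a_5 = -2703375/33498608.
c0 = a_0 = -13/5. Peel one level at a time: if S = 1 + c*ρ/S' with S'(0) = 1, then c is the ρ-coefficient of S and S' = c*ρ/(S - 1).
S_1 = c0/f = 1 + (3255/3718)*ρ + (6944625/13823524)*ρ^2 + ...; c1 = 3255/3718.
S_2 = c1*ρ/(S_1 - 1) = 1 + (-462975/806806)*ρ + (1443675/11395538)*ρ^2 + ...; c2 = -462975/806806.
S_3 = c2*ρ/(S_2 - 1) = 1 + (3253081/14734951)*ρ + (94289663/9221634818)*ρ^2 + ...; c3 = 3253081/14734951.
S_4 = c3*ρ/(S_3 - 1) = 1 + (-121070159/2614129694)*ρ + (-2835759255/44833404121)*ρ^2 + ...; c4 = -121070159/2614129694.
S_5 = c4*ρ/(S_4 - 1) = 1 + (-161337713190/118134905053)*ρ + ...; c5 = -161337713190/118134905053.


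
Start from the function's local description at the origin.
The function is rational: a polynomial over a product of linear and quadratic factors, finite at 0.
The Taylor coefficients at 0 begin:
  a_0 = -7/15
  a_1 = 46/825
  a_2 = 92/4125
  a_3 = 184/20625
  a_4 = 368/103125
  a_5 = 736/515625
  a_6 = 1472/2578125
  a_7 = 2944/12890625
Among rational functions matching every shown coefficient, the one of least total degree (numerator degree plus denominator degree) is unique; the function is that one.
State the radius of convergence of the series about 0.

No rational of total degree below 2 reproduces all 8 coefficients; solving the [1/1] Pade equations on them gives f(φ) = (7/6 - 20*φ/33)/(φ - 5/2), whose expansion matches every shown term.
Denominator factor (φ - 5/2): pole of order 1 at 5/2, modulus 5/2.
The radius of convergence is the smallest modulus among the singular points: 5/2.

The radius of convergence is 5/2.


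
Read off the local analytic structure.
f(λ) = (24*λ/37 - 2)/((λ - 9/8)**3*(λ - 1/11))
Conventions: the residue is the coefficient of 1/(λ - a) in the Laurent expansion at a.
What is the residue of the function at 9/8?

The residue is -48942080/27882127.

At the order-3 pole 9/8 set g(λ) = (λ - (9/8))^3*f(λ) = (24*λ/37 - 2)/(λ - 1/11).
Order-3 pole: residue = g''(a)/2; g''(9/8) = -97884160/27882127, so the residue is -48942080/27882127.


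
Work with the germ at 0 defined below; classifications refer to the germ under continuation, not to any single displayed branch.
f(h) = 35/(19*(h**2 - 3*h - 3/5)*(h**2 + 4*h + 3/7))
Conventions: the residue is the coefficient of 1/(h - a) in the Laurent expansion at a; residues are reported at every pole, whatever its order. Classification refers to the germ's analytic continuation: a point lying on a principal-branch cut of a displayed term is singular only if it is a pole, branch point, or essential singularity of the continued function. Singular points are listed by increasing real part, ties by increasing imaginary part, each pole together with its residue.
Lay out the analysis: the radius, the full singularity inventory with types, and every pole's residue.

Denominator factor (h**2 + 4*h + 3/7): discriminant 100/7, real irrational roots -2 + (5/7)*sqrt(7) and -2 - (5/7)*sqrt(7); poles of order 1, moduli 2 - (5/7)*sqrt(7) and 2 + (5/7)*sqrt(7).
Denominator factor (h**2 - 3*h - 3/5): discriminant 57/5, real irrational roots 3/2 + (1/10)*sqrt(285) and 3/2 - (1/10)*sqrt(285); poles of order 1, moduli 3/2 + (1/10)*sqrt(285) and -3/2 + (1/10)*sqrt(285).
The radius of convergence is the smallest modulus among the singular points: 2 - (5/7)*sqrt(7).
The factor h**2 + 4*h + 3/7 splits as (h - a)(h - a') with a = -2 - (5/7)*sqrt(7), a' = -2 + (5/7)*sqrt(7). At the order-1 pole a set g(h) = (h - a)*f(h) = [35/(19*(h**2 - 3*h - 3/5))] / (h - a').
Simple pole: residue = g(a) at a = -2 - (5/7)*sqrt(7), which is -300125/313842 + (55615/156921)*sqrt(7).
The factor h**2 - 3*h - 3/5 splits as (h - a)(h - a') with a = 3/2 - (1/10)*sqrt(285), a' = 3/2 + (1/10)*sqrt(285). At the order-1 pole a set g(h) = (h - a)*f(h) = [35/(19*(h**2 + 4*h + 3/7))] / (h - a').
Simple pole: residue = g(a) at a = 3/2 - (1/10)*sqrt(285), which is 300125/313842 + (329525/5962998)*sqrt(285).
The factor h**2 + 4*h + 3/7 splits as (h - a)(h - a') with a = -2 + (5/7)*sqrt(7), a' = -2 - (5/7)*sqrt(7). At the order-1 pole a set g(h) = (h - a)*f(h) = [35/(19*(h**2 - 3*h - 3/5))] / (h - a').
Simple pole: residue = g(a) at a = -2 + (5/7)*sqrt(7), which is -300125/313842 - (55615/156921)*sqrt(7).
The factor h**2 - 3*h - 3/5 splits as (h - a)(h - a') with a = 3/2 + (1/10)*sqrt(285), a' = 3/2 - (1/10)*sqrt(285). At the order-1 pole a set g(h) = (h - a)*f(h) = [35/(19*(h**2 + 4*h + 3/7))] / (h - a').
Simple pole: residue = g(a) at a = 3/2 + (1/10)*sqrt(285), which is 300125/313842 - (329525/5962998)*sqrt(285).
List the singular points by increasing real part (a conjugate pair: the negative imaginary part first).

Radius of convergence at 0: 2 - (5/7)*sqrt(7).
At -2 - (5/7)*sqrt(7): a pole of order 1; residue -300125/313842 + (55615/156921)*sqrt(7).
At 3/2 - (1/10)*sqrt(285): a pole of order 1; residue 300125/313842 + (329525/5962998)*sqrt(285).
At -2 + (5/7)*sqrt(7): a pole of order 1; residue -300125/313842 - (55615/156921)*sqrt(7).
At 3/2 + (1/10)*sqrt(285): a pole of order 1; residue 300125/313842 - (329525/5962998)*sqrt(285).


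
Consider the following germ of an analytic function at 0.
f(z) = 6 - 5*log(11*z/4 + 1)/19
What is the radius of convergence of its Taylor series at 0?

The radius of convergence is 4/11.

Branch term (-5/19)*log(1 - z/(-4/11)): its argument vanishes at z = -4/11, a logarithmic branch point, modulus 4/11.
The radius of convergence is the smallest modulus among the singular points: 4/11.


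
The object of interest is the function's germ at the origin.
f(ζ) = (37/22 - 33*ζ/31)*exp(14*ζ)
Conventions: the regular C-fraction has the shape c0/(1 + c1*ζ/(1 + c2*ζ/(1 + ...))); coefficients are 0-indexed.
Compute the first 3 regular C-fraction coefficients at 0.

Taylor coefficients (expand at 0): a_0 = 37/22, a_1 = 7666/341, a_2 = 51121/341.
c0 = a_0 = 37/22. Peel one level at a time: if S = 1 + c*ζ/S' with S'(0) = 1, then c is the ζ-coefficient of S and S' = c*ζ/(S - 1).
S_1 = c0/f = 1 + (-15332/1147)*ζ + (117798650/1315609)*ζ^2 + ...; c1 = -15332/1147.
S_2 = c1*ζ/(S_1 - 1) = 1 + (58899325/8792902)*ζ + ...; c2 = 58899325/8792902.

The regular C-fraction coefficients are [37/22, -15332/1147, 58899325/8792902].


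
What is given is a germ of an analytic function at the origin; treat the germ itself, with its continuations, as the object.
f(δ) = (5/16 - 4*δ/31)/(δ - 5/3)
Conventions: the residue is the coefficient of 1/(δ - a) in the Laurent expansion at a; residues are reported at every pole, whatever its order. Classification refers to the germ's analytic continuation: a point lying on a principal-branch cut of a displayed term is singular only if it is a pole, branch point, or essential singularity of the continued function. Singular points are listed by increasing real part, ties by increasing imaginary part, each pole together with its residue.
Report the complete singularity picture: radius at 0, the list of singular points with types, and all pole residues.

Denominator factor (δ - 5/3): pole of order 1 at 5/3, modulus 5/3.
The radius of convergence is the smallest modulus among the singular points: 5/3.
At the order-1 pole 5/3 set g(δ) = (δ - (5/3))*f(δ) = 5/16 - 4*δ/31.
Simple pole: residue = g(a) at a = 5/3, which is 145/1488.

Radius of convergence at 0: 5/3.
At 5/3: a pole of order 1; residue 145/1488.


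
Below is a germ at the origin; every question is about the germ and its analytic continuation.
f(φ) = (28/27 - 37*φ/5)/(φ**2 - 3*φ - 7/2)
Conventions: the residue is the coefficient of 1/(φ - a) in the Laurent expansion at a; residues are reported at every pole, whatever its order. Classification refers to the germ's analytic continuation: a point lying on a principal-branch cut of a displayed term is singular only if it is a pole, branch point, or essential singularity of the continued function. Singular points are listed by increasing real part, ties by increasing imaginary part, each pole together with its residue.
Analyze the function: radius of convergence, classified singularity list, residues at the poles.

Radius of convergence at 0: -3/2 + (1/2)*sqrt(23).
At 3/2 - (1/2)*sqrt(23): a pole of order 1; residue -37/10 + (2717/6210)*sqrt(23).
At 3/2 + (1/2)*sqrt(23): a pole of order 1; residue -37/10 - (2717/6210)*sqrt(23).

Denominator factor (φ**2 - 3*φ - 7/2): discriminant 23, real irrational roots 3/2 + (1/2)*sqrt(23) and 3/2 - (1/2)*sqrt(23); poles of order 1, moduli 3/2 + (1/2)*sqrt(23) and -3/2 + (1/2)*sqrt(23).
The radius of convergence is the smallest modulus among the singular points: -3/2 + (1/2)*sqrt(23).
The factor φ**2 - 3*φ - 7/2 splits as (φ - a)(φ - a') with a = 3/2 - (1/2)*sqrt(23), a' = 3/2 + (1/2)*sqrt(23). At the order-1 pole a set g(φ) = (φ - a)*f(φ) = [28/27 - 37*φ/5] / (φ - a').
Simple pole: residue = g(a) at a = 3/2 - (1/2)*sqrt(23), which is -37/10 + (2717/6210)*sqrt(23).
The factor φ**2 - 3*φ - 7/2 splits as (φ - a)(φ - a') with a = 3/2 + (1/2)*sqrt(23), a' = 3/2 - (1/2)*sqrt(23). At the order-1 pole a set g(φ) = (φ - a)*f(φ) = [28/27 - 37*φ/5] / (φ - a').
Simple pole: residue = g(a) at a = 3/2 + (1/2)*sqrt(23), which is -37/10 - (2717/6210)*sqrt(23).
List the singular points by increasing real part (a conjugate pair: the negative imaginary part first).


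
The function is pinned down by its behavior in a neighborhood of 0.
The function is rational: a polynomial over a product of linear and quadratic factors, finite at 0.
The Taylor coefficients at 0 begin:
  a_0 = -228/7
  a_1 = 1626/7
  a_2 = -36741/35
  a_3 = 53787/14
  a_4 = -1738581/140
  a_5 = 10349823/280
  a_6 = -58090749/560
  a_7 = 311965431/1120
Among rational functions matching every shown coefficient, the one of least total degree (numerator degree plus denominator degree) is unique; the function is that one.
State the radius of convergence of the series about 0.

No rational of total degree below 6 reproduces all 8 coefficients; solving the [2/4] Pade equations on them gives f(n) = (7*n**2/10 - n - 19/7)/((n + 1/2)**3*(n + 2/3)), whose expansion matches every shown term.
Denominator factor (n + 1/2)^3: pole of order 3 at -1/2, modulus 1/2.
Denominator factor (n + 2/3): pole of order 1 at -2/3, modulus 2/3.
The radius of convergence is the smallest modulus among the singular points: 1/2.

The radius of convergence is 1/2.


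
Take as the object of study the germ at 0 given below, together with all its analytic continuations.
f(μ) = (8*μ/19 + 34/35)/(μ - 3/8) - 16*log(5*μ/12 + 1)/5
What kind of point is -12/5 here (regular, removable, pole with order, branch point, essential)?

The point is a logarithmic branch point.

The term (-16/5)*log(1 - μ/(-12/5)) has argument 1 - -12/5/(-12/5) = 0 at -12/5: a logarithmic (infinitely-sheeted) branch point; the remaining terms are analytic or single-valued there.


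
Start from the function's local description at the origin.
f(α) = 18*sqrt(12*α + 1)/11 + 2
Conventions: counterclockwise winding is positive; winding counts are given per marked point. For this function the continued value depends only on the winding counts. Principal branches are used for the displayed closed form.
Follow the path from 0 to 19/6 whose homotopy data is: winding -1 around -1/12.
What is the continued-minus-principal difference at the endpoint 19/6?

Continued minus principal equals -(36/11)*sqrt(39).

The rational part is single-valued and drops out of the difference; each branch term changes only by its own monodromy.
(18/11)*sqrt(1 - α/(-1/12)): winding -1 is odd, the square root flips sign, contributing -2*(18/11)*sqrt(1 - (19/6)/(-1/12)) = -2*(18/11)*sqrt(39) = -(36/11)*sqrt(39).
Summing the contributions at α = 19/6 gives -(36/11)*sqrt(39).


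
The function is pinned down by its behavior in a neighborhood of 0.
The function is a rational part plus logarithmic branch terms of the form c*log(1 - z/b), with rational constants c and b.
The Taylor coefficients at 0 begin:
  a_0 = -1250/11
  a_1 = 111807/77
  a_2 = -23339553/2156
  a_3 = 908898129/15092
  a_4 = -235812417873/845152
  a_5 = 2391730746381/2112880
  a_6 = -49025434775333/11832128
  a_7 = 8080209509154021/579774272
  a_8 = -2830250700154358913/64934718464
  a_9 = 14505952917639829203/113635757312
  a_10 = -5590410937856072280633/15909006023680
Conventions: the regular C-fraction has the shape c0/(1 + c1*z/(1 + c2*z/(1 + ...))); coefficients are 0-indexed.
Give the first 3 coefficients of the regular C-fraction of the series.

Taylor coefficients (read off): a_0 = -1250/11, a_1 = 111807/77, a_2 = -23339553/2156.
c0 = a_0 = -1250/11. Peel one level at a time: if S = 1 + c*z/S' with S'(0) = 1, then c is the z-coefficient of S and S' = c*z/(S - 1).
S_1 = c0/f = 1 + (111807/8750)*z + (10414389873/153125000)*z^2 + ...; c1 = 111807/8750.
S_2 = c1*z/(S_1 - 1) = 1 + (-3471463291/652207500)*z + ...; c2 = -3471463291/652207500.

The regular C-fraction coefficients are [-1250/11, 111807/8750, -3471463291/652207500].


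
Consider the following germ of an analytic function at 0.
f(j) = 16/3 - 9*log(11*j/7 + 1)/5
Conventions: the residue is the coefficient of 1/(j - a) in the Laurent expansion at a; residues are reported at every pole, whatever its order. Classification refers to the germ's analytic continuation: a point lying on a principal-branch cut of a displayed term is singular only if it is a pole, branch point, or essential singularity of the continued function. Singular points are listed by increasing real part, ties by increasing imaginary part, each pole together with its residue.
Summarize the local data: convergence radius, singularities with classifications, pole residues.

Radius of convergence at 0: 7/11.
At -7/11: a logarithmic branch point.

Branch term (-9/5)*log(1 - j/(-7/11)): its argument vanishes at j = -7/11, a logarithmic branch point, modulus 7/11.
The radius of convergence is the smallest modulus among the singular points: 7/11.


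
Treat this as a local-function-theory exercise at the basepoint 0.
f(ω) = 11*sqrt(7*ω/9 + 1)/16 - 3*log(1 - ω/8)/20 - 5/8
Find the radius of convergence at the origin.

Branch term (-3/20)*log(1 - ω/(8)): its argument vanishes at ω = 8, a logarithmic branch point, modulus 8.
Branch term (11/16)*sqrt(1 - ω/(-9/7)): its argument vanishes at ω = -9/7, a square-root branch point, modulus 9/7.
The radius of convergence is the smallest modulus among the singular points: 9/7.

The radius of convergence is 9/7.


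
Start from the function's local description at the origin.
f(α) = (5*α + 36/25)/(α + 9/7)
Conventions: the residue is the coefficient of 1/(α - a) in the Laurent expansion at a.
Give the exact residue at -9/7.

At the order-1 pole -9/7 set g(α) = (α - (-9/7))*f(α) = 5*α + 36/25.
Simple pole: residue = g(a) at a = -9/7, which is -873/175.

The residue is -873/175.


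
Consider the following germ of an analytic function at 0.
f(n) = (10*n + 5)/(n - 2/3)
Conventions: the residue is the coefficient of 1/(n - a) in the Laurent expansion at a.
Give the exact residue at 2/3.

At the order-1 pole 2/3 set g(n) = (n - (2/3))*f(n) = 10*n + 5.
Simple pole: residue = g(a) at a = 2/3, which is 35/3.

The residue is 35/3.


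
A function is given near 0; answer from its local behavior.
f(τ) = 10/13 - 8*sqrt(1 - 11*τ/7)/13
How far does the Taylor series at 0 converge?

The radius of convergence is 7/11.

Branch term (-8/13)*sqrt(1 - τ/(7/11)): its argument vanishes at τ = 7/11, a square-root branch point, modulus 7/11.
The radius of convergence is the smallest modulus among the singular points: 7/11.


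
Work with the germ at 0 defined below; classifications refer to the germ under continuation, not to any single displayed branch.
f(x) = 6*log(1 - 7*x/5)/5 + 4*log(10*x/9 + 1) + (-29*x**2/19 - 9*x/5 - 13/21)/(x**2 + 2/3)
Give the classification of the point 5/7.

The point is a logarithmic branch point.

The term (6/5)*log(1 - x/(5/7)) has argument 1 - 5/7/(5/7) = 0 at 5/7: a logarithmic (infinitely-sheeted) branch point; the remaining terms are analytic or single-valued there.


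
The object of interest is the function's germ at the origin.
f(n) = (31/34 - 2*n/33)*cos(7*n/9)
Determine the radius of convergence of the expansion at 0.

The radius of convergence is infinite.

The factor cos(7*n/9) is entire and contributes no finite singular point.
The polynomial part has no poles.
No finite singular points: the Taylor series at 0 converges everywhere.


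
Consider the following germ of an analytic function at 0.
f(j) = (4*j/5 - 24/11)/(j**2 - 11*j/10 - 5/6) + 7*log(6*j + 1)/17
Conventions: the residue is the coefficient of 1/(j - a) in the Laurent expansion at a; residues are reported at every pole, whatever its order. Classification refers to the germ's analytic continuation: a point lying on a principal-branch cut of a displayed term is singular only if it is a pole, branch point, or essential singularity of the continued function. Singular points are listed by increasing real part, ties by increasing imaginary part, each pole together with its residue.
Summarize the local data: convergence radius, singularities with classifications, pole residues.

Radius of convergence at 0: 1/6.
At 11/20 - (1/60)*sqrt(4089): a pole of order 1; residue 2/5 + (958/74965)*sqrt(4089).
At -1/6: a logarithmic branch point.
At 11/20 + (1/60)*sqrt(4089): a pole of order 1; residue 2/5 - (958/74965)*sqrt(4089).

Denominator factor (j**2 - 11*j/10 - 5/6): discriminant 1363/300, real irrational roots 11/20 + (1/60)*sqrt(4089) and 11/20 - (1/60)*sqrt(4089); poles of order 1, moduli 11/20 + (1/60)*sqrt(4089) and -11/20 + (1/60)*sqrt(4089).
Branch term (7/17)*log(1 - j/(-1/6)): its argument vanishes at j = -1/6, a logarithmic branch point, modulus 1/6.
The radius of convergence is the smallest modulus among the singular points: 1/6.
The branch term is analytic at 11/20 - (1/60)*sqrt(4089) and contributes nothing to the residue; only the rational part matters.
The factor j**2 - 11*j/10 - 5/6 splits as (j - a)(j - a') with a = 11/20 - (1/60)*sqrt(4089), a' = 11/20 + (1/60)*sqrt(4089). At the order-1 pole a set g(j) = (j - a)*(rational part) = [4*j/5 - 24/11] / (j - a').
Simple pole: residue = g(a) at a = 11/20 - (1/60)*sqrt(4089), which is 2/5 + (958/74965)*sqrt(4089).
The branch term is analytic at 11/20 + (1/60)*sqrt(4089) and contributes nothing to the residue; only the rational part matters.
The factor j**2 - 11*j/10 - 5/6 splits as (j - a)(j - a') with a = 11/20 + (1/60)*sqrt(4089), a' = 11/20 - (1/60)*sqrt(4089). At the order-1 pole a set g(j) = (j - a)*(rational part) = [4*j/5 - 24/11] / (j - a').
Simple pole: residue = g(a) at a = 11/20 + (1/60)*sqrt(4089), which is 2/5 - (958/74965)*sqrt(4089).
List the singular points by increasing real part (a conjugate pair: the negative imaginary part first).


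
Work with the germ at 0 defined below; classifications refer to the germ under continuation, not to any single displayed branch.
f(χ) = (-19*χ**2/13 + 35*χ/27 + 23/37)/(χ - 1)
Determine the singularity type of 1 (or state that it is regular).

The point is a pole of order 1.

The denominator factor χ - 1 vanishes at 1 and appears to the power 1; the numerator there equals 5927/12987, nonzero, and no other factor vanishes.
Hence a pole whose order is the multiplicity, 1.


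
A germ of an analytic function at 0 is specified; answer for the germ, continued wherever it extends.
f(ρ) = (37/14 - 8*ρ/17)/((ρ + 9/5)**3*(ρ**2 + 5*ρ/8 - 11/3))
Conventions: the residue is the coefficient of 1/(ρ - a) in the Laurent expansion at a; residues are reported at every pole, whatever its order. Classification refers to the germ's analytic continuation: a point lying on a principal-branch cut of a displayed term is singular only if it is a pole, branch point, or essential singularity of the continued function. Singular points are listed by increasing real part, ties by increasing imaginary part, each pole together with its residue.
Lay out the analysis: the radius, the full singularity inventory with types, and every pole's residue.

Radius of convergence at 0: -5/16 + (7/48)*sqrt(177).
At -5/16 - (7/48)*sqrt(177): a pole of order 1; residue 10091562750/1959746621 + (911199750/2359694911)*sqrt(177).
At -9/5: a pole of order 3; residue -20183125500/1959746621.
At -5/16 + (7/48)*sqrt(177): a pole of order 1; residue 10091562750/1959746621 - (911199750/2359694911)*sqrt(177).

Denominator factor (ρ + 9/5)^3: pole of order 3 at -9/5, modulus 9/5.
Denominator factor (ρ**2 + 5*ρ/8 - 11/3): discriminant 2891/192, real irrational roots -5/16 + (7/48)*sqrt(177) and -5/16 - (7/48)*sqrt(177); poles of order 1, moduli -5/16 + (7/48)*sqrt(177) and 5/16 + (7/48)*sqrt(177).
The radius of convergence is the smallest modulus among the singular points: -5/16 + (7/48)*sqrt(177).
The factor ρ**2 + 5*ρ/8 - 11/3 splits as (ρ - a)(ρ - a') with a = -5/16 - (7/48)*sqrt(177), a' = -5/16 + (7/48)*sqrt(177). At the order-1 pole a set g(ρ) = (ρ - a)*f(ρ) = [(37/14 - 8*ρ/17)/(ρ + 9/5)**3] / (ρ - a').
Simple pole: residue = g(a) at a = -5/16 - (7/48)*sqrt(177), which is 10091562750/1959746621 + (911199750/2359694911)*sqrt(177).
At the order-3 pole -9/5 set g(ρ) = (ρ - (-9/5))^3*f(ρ) = (37/14 - 8*ρ/17)/(ρ**2 + 5*ρ/8 - 11/3).
Order-3 pole: residue = g''(a)/2; g''(-9/5) = -40366251000/1959746621, so the residue is -20183125500/1959746621.
The factor ρ**2 + 5*ρ/8 - 11/3 splits as (ρ - a)(ρ - a') with a = -5/16 + (7/48)*sqrt(177), a' = -5/16 - (7/48)*sqrt(177). At the order-1 pole a set g(ρ) = (ρ - a)*f(ρ) = [(37/14 - 8*ρ/17)/(ρ + 9/5)**3] / (ρ - a').
Simple pole: residue = g(a) at a = -5/16 + (7/48)*sqrt(177), which is 10091562750/1959746621 - (911199750/2359694911)*sqrt(177).
List the singular points by increasing real part (a conjugate pair: the negative imaginary part first).
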